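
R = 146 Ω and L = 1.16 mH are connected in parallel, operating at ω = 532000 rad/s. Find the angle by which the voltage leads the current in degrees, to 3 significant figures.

13.3°

X_L = ωL = 617 Ω
Parallel: admittances add. Y = 1/R + 1/(jωL)
Y = (0.00685 − j0.00162) S
|Y| = 0.00704 S → |Z| = 1/|Y| = 142 Ω, ∠Z = −∠Y = 13.3°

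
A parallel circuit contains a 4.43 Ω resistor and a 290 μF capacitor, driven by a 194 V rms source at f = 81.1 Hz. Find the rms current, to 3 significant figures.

52.3 A

ω = 2πf = 509.6 rad/s
X_C = 1/(ωC) = 6.77 Ω
Parallel: admittances add. Y = 1/R + jωC
Y = (0.226 + j0.148) S
|Y| = 0.270 S → |Z| = 1/|Y| = 3.71 Ω, ∠Z = −∠Y = -33.2°
I = V/|Z| = 194/3.71 = 52.3 A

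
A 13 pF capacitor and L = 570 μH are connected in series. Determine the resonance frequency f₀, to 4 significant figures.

ω₀ = 1/√(LC) = 1/√(0.00057 × 1.3e-11) = 1.162e+07 rad/s
f₀ = ω₀/(2π) = 1.849 MHz

1.849 MHz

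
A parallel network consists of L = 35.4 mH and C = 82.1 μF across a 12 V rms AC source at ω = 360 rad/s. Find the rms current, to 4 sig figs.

586.9 mA

X_L = ωL = 12.74 Ω
X_C = 1/(ωC) = 33.83 Ω
Parallel: admittances add. Y = 1/(jωL) + jωC
Y = (0 − j0.04891) S
|Y| = 0.04891 S → |Z| = 1/|Y| = 20.44 Ω, ∠Z = −∠Y = 90.00°
I = V/|Z| = 12/20.44 = 586.9 mA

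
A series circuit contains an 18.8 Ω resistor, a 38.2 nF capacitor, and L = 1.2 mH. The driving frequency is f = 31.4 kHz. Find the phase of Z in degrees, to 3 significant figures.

ω = 2πf = 197300 rad/s
X_L = ωL = 237 Ω
X_C = 1/(ωC) = 133 Ω
Net reactance X = X_L − X_C = 104 Ω
Z = 18.8 + j104 Ω
|Z| = √(18.8² + 104²) = 106 Ω
∠Z = arctan(104/18.8) = 79.8°

79.8°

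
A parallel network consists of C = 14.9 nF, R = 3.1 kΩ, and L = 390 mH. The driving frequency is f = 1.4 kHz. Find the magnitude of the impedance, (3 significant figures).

ω = 2πf = 8796 rad/s
X_L = ωL = 3430 Ω
X_C = 1/(ωC) = 7630 Ω
Parallel: admittances add. Y = 1/R + 1/(jωL) + jωC
Y = (0.000323 − j0.000160) S
|Y| = 0.000360 S → |Z| = 1/|Y| = 2780 Ω, ∠Z = −∠Y = 26.4°

2780 Ω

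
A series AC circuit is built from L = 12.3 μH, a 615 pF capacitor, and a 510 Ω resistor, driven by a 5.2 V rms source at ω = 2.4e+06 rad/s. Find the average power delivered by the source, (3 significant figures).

X_L = ωL = 29.5 Ω
X_C = 1/(ωC) = 678 Ω
Net reactance X = X_L − X_C = -648 Ω
Z = 510 − j648 Ω
|Z| = √(510² + 648²) = 825 Ω
∠Z = arctan(-648/510) = -51.8°
I = V/|Z| = 6.31 mA
P = VI cos φ = 5.2 × 0.00631 × cos(-51.8°) = 20.3 mW

20.3 mW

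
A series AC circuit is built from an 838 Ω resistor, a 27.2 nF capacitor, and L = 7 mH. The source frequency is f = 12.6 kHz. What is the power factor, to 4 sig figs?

ω = 2πf = 79170 rad/s
X_L = ωL = 554.2 Ω
X_C = 1/(ωC) = 464.4 Ω
Net reactance X = X_L − X_C = 89.79 Ω
Z = 838.0 + j89.79 Ω
|Z| = √(838.0² + 89.79²) = 842.8 Ω
∠Z = arctan(89.79/838.0) = 6.116°
cos φ = cos(6.116°) = 0.9943

0.9943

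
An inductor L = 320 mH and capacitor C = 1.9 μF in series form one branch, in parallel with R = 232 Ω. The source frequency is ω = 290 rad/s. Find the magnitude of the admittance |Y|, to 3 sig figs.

4.35 mS

X_L = ωL = 92.8 Ω
X_C = 1/(ωC) = 1810 Ω
Branch 1: Z₁ = R = 232 Ω
Branch 2 (series LC): Z₂ = j(X_L − X_C) = −j1720 Ω
Parallel: Z = Z₁Z₂/(Z₁+Z₂), |Z| = 230 Ω, ∠Z = -7.67°
|Y| = 1/|Z| = 4.35 mS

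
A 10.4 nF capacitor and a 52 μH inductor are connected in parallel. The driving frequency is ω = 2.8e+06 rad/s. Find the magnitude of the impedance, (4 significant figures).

44.94 Ω

X_L = ωL = 145.6 Ω
X_C = 1/(ωC) = 34.34 Ω
Parallel: admittances add. Y = 1/(jωL) + jωC
Y = (0 + j0.02225) S
|Y| = 0.02225 S → |Z| = 1/|Y| = 44.94 Ω, ∠Z = −∠Y = -90.00°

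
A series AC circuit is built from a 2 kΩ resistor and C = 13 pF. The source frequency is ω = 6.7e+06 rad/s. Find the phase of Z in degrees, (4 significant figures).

X_C = 1/(ωC) = 11480 Ω
Z = 2000 − j11480 Ω
|Z| = √(2000² + 11480²) = 11650 Ω
∠Z = arctan(-11480/2000) = -80.12°

-80.12°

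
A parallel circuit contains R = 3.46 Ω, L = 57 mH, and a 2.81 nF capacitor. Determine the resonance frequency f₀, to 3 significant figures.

12.6 kHz

ω₀ = 1/√(LC) = 1/√(0.057 × 2.81e-09) = 79010 rad/s
f₀ = ω₀/(2π) = 12.6 kHz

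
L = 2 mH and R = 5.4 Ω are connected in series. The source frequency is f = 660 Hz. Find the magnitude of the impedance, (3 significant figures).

9.90 Ω

ω = 2πf = 4147 rad/s
X_L = ωL = 8.29 Ω
Z = 5.40 + j8.29 Ω
|Z| = √(5.40² + 8.29²) = 9.90 Ω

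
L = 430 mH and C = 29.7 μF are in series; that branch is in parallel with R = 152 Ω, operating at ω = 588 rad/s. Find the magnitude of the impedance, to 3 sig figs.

X_L = ωL = 253 Ω
X_C = 1/(ωC) = 57.3 Ω
Branch 1: Z₁ = R = 152 Ω
Branch 2 (series LC): Z₂ = j(X_L − X_C) = j196 Ω
Parallel: Z = Z₁Z₂/(Z₁+Z₂), |Z| = 120 Ω, ∠Z = 37.9°

120 Ω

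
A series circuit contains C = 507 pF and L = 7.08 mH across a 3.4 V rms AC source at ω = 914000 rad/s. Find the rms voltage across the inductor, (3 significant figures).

X_L = ωL = 6470 Ω
X_C = 1/(ωC) = 2160 Ω
Net reactance X = X_L − X_C = 4310 Ω
Z = j4310 Ω
|Z| = √(0² + 4310²) = 4310 Ω
I = V/|Z| = 788 μA
V_L = I·|Z_L| = 0.000788 × 6470 = 5.10 V

5.10 V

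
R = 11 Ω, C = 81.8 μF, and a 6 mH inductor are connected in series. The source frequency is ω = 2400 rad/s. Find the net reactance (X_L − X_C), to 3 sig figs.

9.31 Ω

X_L = ωL = 14.4 Ω
X_C = 1/(ωC) = 5.09 Ω
X = 14.4 − 5.09 = 9.31 Ω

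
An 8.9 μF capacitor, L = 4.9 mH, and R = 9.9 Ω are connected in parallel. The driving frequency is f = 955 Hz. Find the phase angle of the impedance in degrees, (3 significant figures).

ω = 2πf = 6000 rad/s
X_L = ωL = 29.4 Ω
X_C = 1/(ωC) = 18.7 Ω
Parallel: admittances add. Y = 1/R + 1/(jωL) + jωC
Y = (0.101 + j0.0194) S
|Y| = 0.103 S → |Z| = 1/|Y| = 9.72 Ω, ∠Z = −∠Y = -10.9°

-10.9°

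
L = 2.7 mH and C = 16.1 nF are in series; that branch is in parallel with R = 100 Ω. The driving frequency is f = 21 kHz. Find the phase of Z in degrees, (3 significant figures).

ω = 2πf = 131900 rad/s
X_L = ωL = 356 Ω
X_C = 1/(ωC) = 471 Ω
Branch 1: Z₁ = R = 100 Ω
Branch 2 (series LC): Z₂ = j(X_L − X_C) = −j114 Ω
Parallel: Z = Z₁Z₂/(Z₁+Z₂), |Z| = 75.3 Ω, ∠Z = -41.1°

-41.1°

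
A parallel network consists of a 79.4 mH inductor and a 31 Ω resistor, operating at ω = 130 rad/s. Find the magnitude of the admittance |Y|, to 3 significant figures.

X_L = ωL = 10.3 Ω
Parallel: admittances add. Y = 1/R + 1/(jωL)
Y = (0.0323 − j0.0969) S
|Y| = 0.102 S → |Z| = 1/|Y| = 9.79 Ω, ∠Z = −∠Y = 71.6°

102 mS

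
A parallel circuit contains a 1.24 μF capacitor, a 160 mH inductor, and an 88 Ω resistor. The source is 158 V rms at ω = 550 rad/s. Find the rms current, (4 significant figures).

2.464 A

X_L = ωL = 88.00 Ω
X_C = 1/(ωC) = 1466 Ω
Parallel: admittances add. Y = 1/R + 1/(jωL) + jωC
Y = (0.01136 − j0.01068) S
|Y| = 0.01560 S → |Z| = 1/|Y| = 64.12 Ω, ∠Z = −∠Y = 43.23°
I = V/|Z| = 158/64.12 = 2.464 A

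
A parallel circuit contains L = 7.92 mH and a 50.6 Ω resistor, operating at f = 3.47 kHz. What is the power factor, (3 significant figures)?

ω = 2πf = 21800 rad/s
X_L = ωL = 173 Ω
Parallel: admittances add. Y = 1/R + 1/(jωL)
Y = (0.0198 − j0.00579) S
|Y| = 0.0206 S → |Z| = 1/|Y| = 48.6 Ω, ∠Z = −∠Y = 16.3°
cos φ = cos(16.3°) = 0.960

0.960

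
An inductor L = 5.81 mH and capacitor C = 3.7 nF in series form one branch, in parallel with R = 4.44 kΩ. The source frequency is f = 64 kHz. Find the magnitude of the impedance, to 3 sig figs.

ω = 2πf = 402100 rad/s
X_L = ωL = 2340 Ω
X_C = 1/(ωC) = 672 Ω
Branch 1: Z₁ = R = 4440 Ω
Branch 2 (series LC): Z₂ = j(X_L − X_C) = j1660 Ω
Parallel: Z = Z₁Z₂/(Z₁+Z₂), |Z| = 1560 Ω, ∠Z = 69.5°

1560 Ω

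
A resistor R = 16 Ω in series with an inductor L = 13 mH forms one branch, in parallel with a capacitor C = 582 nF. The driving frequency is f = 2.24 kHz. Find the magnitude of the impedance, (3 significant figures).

ω = 2πf = 14070 rad/s
X_L = ωL = 183 Ω
X_C = 1/(ωC) = 122 Ω
Branch 1 (R+jX_L): Z₁ = 16.0 + j183 Ω, |Z₁| = 184 Ω
Branch 2 (−jX_C): Z₂ = −j122 Ω
Parallel: Z = Z₁Z₂/(Z₁+Z₂), |Z| = 356 Ω, ∠Z = -80.3°

356 Ω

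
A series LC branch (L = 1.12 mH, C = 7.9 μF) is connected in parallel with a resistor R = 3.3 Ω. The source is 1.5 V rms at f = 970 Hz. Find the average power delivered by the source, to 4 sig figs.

681.8 mW

ω = 2πf = 6095 rad/s
X_L = ωL = 6.826 Ω
X_C = 1/(ωC) = 20.77 Ω
Branch 1: Z₁ = R = 3.300 Ω
Branch 2 (series LC): Z₂ = j(X_L − X_C) = −j13.94 Ω
Parallel: Z = Z₁Z₂/(Z₁+Z₂), |Z| = 3.211 Ω, ∠Z = -13.32°
I = V/|Z| = 467.1 mA
P = VI cos φ = 1.5 × 0.4671 × cos(-13.32°) = 681.8 mW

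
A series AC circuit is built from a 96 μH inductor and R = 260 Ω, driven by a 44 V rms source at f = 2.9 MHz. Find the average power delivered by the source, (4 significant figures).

ω = 2πf = 1.822e+07 rad/s
X_L = ωL = 1749 Ω
Z = 260.0 + j1749 Ω
|Z| = √(260.0² + 1749²) = 1768 Ω
∠Z = arctan(1749/260.0) = 81.55°
I = V/|Z| = 24.88 mA
P = VI cos φ = 44 × 0.02488 × cos(81.55°) = 160.9 mW

160.9 mW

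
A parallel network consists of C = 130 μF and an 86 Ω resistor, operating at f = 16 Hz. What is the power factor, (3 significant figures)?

ω = 2πf = 100.5 rad/s
X_C = 1/(ωC) = 76.5 Ω
Parallel: admittances add. Y = 1/R + jωC
Y = (0.0116 + j0.0131) S
|Y| = 0.0175 S → |Z| = 1/|Y| = 57.2 Ω, ∠Z = −∠Y = -48.3°
cos φ = cos(-48.3°) = 0.665

0.665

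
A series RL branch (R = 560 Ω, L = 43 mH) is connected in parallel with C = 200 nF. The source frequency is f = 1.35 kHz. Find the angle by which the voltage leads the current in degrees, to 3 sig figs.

-35.1°

ω = 2πf = 8482 rad/s
X_L = ωL = 365 Ω
X_C = 1/(ωC) = 589 Ω
Branch 1 (R+jX_L): Z₁ = 560 + j365 Ω, |Z₁| = 668 Ω
Branch 2 (−jX_C): Z₂ = −j589 Ω
Parallel: Z = Z₁Z₂/(Z₁+Z₂), |Z| = 653 Ω, ∠Z = -35.1°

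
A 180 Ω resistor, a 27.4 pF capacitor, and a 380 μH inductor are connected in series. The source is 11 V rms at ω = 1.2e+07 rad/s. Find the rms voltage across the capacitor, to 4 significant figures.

21.88 V

X_L = ωL = 4560 Ω
X_C = 1/(ωC) = 3041 Ω
Net reactance X = X_L − X_C = 1519 Ω
Z = 180.0 + j1519 Ω
|Z| = √(180.0² + 1519²) = 1529 Ω
I = V/|Z| = 7.193 mA
V_C = I·|Z_C| = 0.007193 × 3041 = 21.88 V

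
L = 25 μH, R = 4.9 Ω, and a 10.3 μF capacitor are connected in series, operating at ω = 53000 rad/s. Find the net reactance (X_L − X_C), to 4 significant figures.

X_L = ωL = 1.325 Ω
X_C = 1/(ωC) = 1.832 Ω
X = 1.325 − 1.832 = -0.5068 Ω

-0.5068 Ω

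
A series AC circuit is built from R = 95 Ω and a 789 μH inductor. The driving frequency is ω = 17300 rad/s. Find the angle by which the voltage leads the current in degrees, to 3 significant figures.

8.18°

X_L = ωL = 13.6 Ω
Z = 95.0 + j13.6 Ω
|Z| = √(95.0² + 13.6²) = 96.0 Ω
∠Z = arctan(13.6/95.0) = 8.18°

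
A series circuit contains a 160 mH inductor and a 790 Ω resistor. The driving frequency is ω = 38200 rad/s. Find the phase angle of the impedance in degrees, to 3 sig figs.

X_L = ωL = 6110 Ω
Z = 790 + j6110 Ω
|Z| = √(790² + 6110²) = 6160 Ω
∠Z = arctan(6110/790) = 82.6°

82.6°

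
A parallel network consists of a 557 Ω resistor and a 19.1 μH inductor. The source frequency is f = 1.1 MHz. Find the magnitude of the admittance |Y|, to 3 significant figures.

ω = 2πf = 6.912e+06 rad/s
X_L = ωL = 132 Ω
Parallel: admittances add. Y = 1/R + 1/(jωL)
Y = (0.00180 − j0.00758) S
|Y| = 0.00779 S → |Z| = 1/|Y| = 128 Ω, ∠Z = −∠Y = 76.7°

7.79 mS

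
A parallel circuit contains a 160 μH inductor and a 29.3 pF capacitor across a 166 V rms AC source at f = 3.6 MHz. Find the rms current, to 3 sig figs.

64.1 mA

ω = 2πf = 2.262e+07 rad/s
X_L = ωL = 3620 Ω
X_C = 1/(ωC) = 1510 Ω
Parallel: admittances add. Y = 1/(jωL) + jωC
Y = (0 + j0.000386) S
|Y| = 0.000386 S → |Z| = 1/|Y| = 2590 Ω, ∠Z = −∠Y = -90.0°
I = V/|Z| = 166/2590 = 64.1 mA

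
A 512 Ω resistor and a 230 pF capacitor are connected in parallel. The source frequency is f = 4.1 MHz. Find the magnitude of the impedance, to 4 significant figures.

160.3 Ω

ω = 2πf = 2.576e+07 rad/s
X_C = 1/(ωC) = 168.8 Ω
Parallel: admittances add. Y = 1/R + jωC
Y = (0.001953 + j0.005925) S
|Y| = 0.006239 S → |Z| = 1/|Y| = 160.3 Ω, ∠Z = −∠Y = -71.76°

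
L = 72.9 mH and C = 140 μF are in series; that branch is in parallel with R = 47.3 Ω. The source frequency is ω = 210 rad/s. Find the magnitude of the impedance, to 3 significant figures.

X_L = ωL = 15.3 Ω
X_C = 1/(ωC) = 34.0 Ω
Branch 1: Z₁ = R = 47.3 Ω
Branch 2 (series LC): Z₂ = j(X_L − X_C) = −j18.7 Ω
Parallel: Z = Z₁Z₂/(Z₁+Z₂), |Z| = 17.4 Ω, ∠Z = -68.4°

17.4 Ω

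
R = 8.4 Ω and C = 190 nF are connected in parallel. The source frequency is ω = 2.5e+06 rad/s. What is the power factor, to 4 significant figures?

X_C = 1/(ωC) = 2.105 Ω
Parallel: admittances add. Y = 1/R + jωC
Y = (0.1190 + j0.4750) S
|Y| = 0.4897 S → |Z| = 1/|Y| = 2.042 Ω, ∠Z = −∠Y = -75.93°
cos φ = cos(-75.93°) = 0.2431

0.2431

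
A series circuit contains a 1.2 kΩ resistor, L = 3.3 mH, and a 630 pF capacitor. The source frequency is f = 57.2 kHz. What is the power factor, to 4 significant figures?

ω = 2πf = 359400 rad/s
X_L = ωL = 1186 Ω
X_C = 1/(ωC) = 4417 Ω
Net reactance X = X_L − X_C = -3231 Ω
Z = 1200 − j3231 Ω
|Z| = √(1200² + 3231²) = 3446 Ω
∠Z = arctan(-3231/1200) = -69.62°
cos φ = cos(-69.62°) = 0.3482

0.3482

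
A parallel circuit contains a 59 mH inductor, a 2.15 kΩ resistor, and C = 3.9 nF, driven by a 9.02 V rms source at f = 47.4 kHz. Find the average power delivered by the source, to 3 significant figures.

37.8 mW

ω = 2πf = 297800 rad/s
X_L = ωL = 17600 Ω
X_C = 1/(ωC) = 861 Ω
Parallel: admittances add. Y = 1/R + 1/(jωL) + jωC
Y = (0.000465 + j0.00110) S
|Y| = 0.00120 S → |Z| = 1/|Y| = 834 Ω, ∠Z = −∠Y = -67.2°
I = V/|Z| = 10.8 mA
P = VI cos φ = 9.02 × 0.0108 × cos(-67.2°) = 37.8 mW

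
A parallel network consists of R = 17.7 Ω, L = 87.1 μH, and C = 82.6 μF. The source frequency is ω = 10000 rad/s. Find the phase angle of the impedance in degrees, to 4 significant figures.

X_L = ωL = 0.8710 Ω
X_C = 1/(ωC) = 1.211 Ω
Parallel: admittances add. Y = 1/R + 1/(jωL) + jωC
Y = (0.05650 − j0.3221) S
|Y| = 0.3270 S → |Z| = 1/|Y| = 3.058 Ω, ∠Z = −∠Y = 80.05°

80.05°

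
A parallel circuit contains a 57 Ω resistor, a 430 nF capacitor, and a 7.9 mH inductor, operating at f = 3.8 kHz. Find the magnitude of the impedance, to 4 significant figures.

ω = 2πf = 23880 rad/s
X_L = ωL = 188.6 Ω
X_C = 1/(ωC) = 97.40 Ω
Parallel: admittances add. Y = 1/R + 1/(jωL) + jωC
Y = (0.01754 + j0.004965) S
|Y| = 0.01823 S → |Z| = 1/|Y| = 54.85 Ω, ∠Z = −∠Y = -15.80°

54.85 Ω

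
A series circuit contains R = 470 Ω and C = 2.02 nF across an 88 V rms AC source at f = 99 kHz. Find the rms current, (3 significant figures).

ω = 2πf = 622000 rad/s
X_C = 1/(ωC) = 796 Ω
Z = 470 − j796 Ω
|Z| = √(470² + 796²) = 924 Ω
I = V/|Z| = 88/924 = 95.2 mA

95.2 mA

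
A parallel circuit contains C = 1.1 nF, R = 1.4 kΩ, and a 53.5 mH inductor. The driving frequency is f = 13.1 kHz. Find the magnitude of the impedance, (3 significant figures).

ω = 2πf = 82310 rad/s
X_L = ωL = 4400 Ω
X_C = 1/(ωC) = 11000 Ω
Parallel: admittances add. Y = 1/R + 1/(jωL) + jωC
Y = (0.000714 − j0.000137) S
|Y| = 0.000727 S → |Z| = 1/|Y| = 1380 Ω, ∠Z = −∠Y = 10.8°

1380 Ω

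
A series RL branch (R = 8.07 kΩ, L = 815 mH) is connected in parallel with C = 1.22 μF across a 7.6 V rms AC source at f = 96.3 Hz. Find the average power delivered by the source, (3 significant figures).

7.13 mW

ω = 2πf = 605.1 rad/s
X_L = ωL = 493 Ω
X_C = 1/(ωC) = 1350 Ω
Branch 1 (R+jX_L): Z₁ = 8070 + j493 Ω, |Z₁| = 8090 Ω
Branch 2 (−jX_C): Z₂ = −j1350 Ω
Parallel: Z = Z₁Z₂/(Z₁+Z₂), |Z| = 1350 Ω, ∠Z = -80.4°
I = V/|Z| = 5.63 mA
P = VI cos φ = 7.6 × 0.00563 × cos(-80.4°) = 7.13 mW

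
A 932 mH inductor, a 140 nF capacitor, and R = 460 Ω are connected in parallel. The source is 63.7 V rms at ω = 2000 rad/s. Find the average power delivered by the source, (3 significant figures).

8.82 W

X_L = ωL = 1860 Ω
X_C = 1/(ωC) = 3570 Ω
Parallel: admittances add. Y = 1/R + 1/(jωL) + jωC
Y = (0.00217 − j0.000256) S
|Y| = 0.00219 S → |Z| = 1/|Y| = 457 Ω, ∠Z = −∠Y = 6.73°
I = V/|Z| = 139 mA
P = VI cos φ = 63.7 × 0.139 × cos(6.73°) = 8.82 W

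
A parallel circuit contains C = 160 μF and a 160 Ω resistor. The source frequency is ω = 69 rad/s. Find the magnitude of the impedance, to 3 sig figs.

78.8 Ω

X_C = 1/(ωC) = 90.6 Ω
Parallel: admittances add. Y = 1/R + jωC
Y = (0.00625 + j0.0110) S
|Y| = 0.0127 S → |Z| = 1/|Y| = 78.8 Ω, ∠Z = −∠Y = -60.5°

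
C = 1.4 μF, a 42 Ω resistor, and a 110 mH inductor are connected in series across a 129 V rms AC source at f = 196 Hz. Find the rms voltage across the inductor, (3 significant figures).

ω = 2πf = 1232 rad/s
X_L = ωL = 135 Ω
X_C = 1/(ωC) = 580 Ω
Net reactance X = X_L − X_C = -445 Ω
Z = 42.0 − j445 Ω
|Z| = √(42.0² + 445²) = 447 Ω
I = V/|Z| = 289 mA
V_L = I·|Z_L| = 0.289 × 135 = 39.1 V

39.1 V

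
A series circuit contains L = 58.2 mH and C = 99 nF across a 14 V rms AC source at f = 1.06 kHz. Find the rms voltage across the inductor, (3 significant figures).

ω = 2πf = 6660 rad/s
X_L = ωL = 388 Ω
X_C = 1/(ωC) = 1520 Ω
Net reactance X = X_L − X_C = -1130 Ω
Z = − j1130 Ω
|Z| = √(0² + 1130²) = 1130 Ω
I = V/|Z| = 12.4 mA
V_L = I·|Z_L| = 0.0124 × 388 = 4.81 V

4.81 V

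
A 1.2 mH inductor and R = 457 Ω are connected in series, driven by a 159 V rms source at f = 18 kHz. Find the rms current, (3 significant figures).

ω = 2πf = 113100 rad/s
X_L = ωL = 136 Ω
Z = 457 + j136 Ω
|Z| = √(457² + 136²) = 477 Ω
I = V/|Z| = 159/477 = 334 mA

334 mA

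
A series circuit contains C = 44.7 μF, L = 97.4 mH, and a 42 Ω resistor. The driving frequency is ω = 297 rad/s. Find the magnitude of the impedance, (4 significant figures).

X_L = ωL = 28.93 Ω
X_C = 1/(ωC) = 75.32 Ω
Net reactance X = X_L − X_C = -46.40 Ω
Z = 42.00 − j46.40 Ω
|Z| = √(42.00² + 46.40²) = 62.58 Ω

62.58 Ω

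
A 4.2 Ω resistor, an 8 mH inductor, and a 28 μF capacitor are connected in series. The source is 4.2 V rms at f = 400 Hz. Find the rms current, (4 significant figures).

580.2 mA

ω = 2πf = 2513 rad/s
X_L = ωL = 20.11 Ω
X_C = 1/(ωC) = 14.21 Ω
Net reactance X = X_L − X_C = 5.896 Ω
Z = 4.200 + j5.896 Ω
|Z| = √(4.200² + 5.896²) = 7.239 Ω
I = V/|Z| = 4.2/7.239 = 580.2 mA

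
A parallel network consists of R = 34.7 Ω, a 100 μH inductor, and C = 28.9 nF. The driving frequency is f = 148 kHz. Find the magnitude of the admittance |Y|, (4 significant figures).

33.02 mS

ω = 2πf = 929900 rad/s
X_L = ωL = 92.99 Ω
X_C = 1/(ωC) = 37.21 Ω
Parallel: admittances add. Y = 1/R + 1/(jωL) + jωC
Y = (0.02882 + j0.01612) S
|Y| = 0.03302 S → |Z| = 1/|Y| = 30.28 Ω, ∠Z = −∠Y = -29.22°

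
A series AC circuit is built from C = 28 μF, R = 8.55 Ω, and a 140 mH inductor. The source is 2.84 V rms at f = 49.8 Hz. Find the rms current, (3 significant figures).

ω = 2πf = 312.9 rad/s
X_L = ωL = 43.8 Ω
X_C = 1/(ωC) = 114 Ω
Net reactance X = X_L − X_C = -70.3 Ω
Z = 8.55 − j70.3 Ω
|Z| = √(8.55² + 70.3²) = 70.9 Ω
I = V/|Z| = 2.84/70.9 = 40.1 mA

40.1 mA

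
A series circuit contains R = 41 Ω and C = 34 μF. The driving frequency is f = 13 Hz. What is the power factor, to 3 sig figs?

ω = 2πf = 81.68 rad/s
X_C = 1/(ωC) = 360 Ω
Z = 41.0 − j360 Ω
|Z| = √(41.0² + 360²) = 362 Ω
∠Z = arctan(-360/41.0) = -83.5°
cos φ = cos(-83.5°) = 0.113

0.113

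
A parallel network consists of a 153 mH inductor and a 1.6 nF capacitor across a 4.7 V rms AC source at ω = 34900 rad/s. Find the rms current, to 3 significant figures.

618 μA

X_L = ωL = 5340 Ω
X_C = 1/(ωC) = 17900 Ω
Parallel: admittances add. Y = 1/(jωL) + jωC
Y = (0 − j0.000131) S
|Y| = 0.000131 S → |Z| = 1/|Y| = 7610 Ω, ∠Z = −∠Y = 90.0°
I = V/|Z| = 4.7/7610 = 618 μA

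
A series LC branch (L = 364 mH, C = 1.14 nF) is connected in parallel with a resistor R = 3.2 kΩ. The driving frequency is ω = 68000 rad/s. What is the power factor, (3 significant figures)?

0.965

X_L = ωL = 24800 Ω
X_C = 1/(ωC) = 12900 Ω
Branch 1: Z₁ = R = 3200 Ω
Branch 2 (series LC): Z₂ = j(X_L − X_C) = j11900 Ω
Parallel: Z = Z₁Z₂/(Z₁+Z₂), |Z| = 3090 Ω, ∠Z = 15.1°
cos φ = cos(15.1°) = 0.965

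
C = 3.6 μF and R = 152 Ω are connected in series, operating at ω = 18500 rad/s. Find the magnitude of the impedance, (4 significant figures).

152.7 Ω

X_C = 1/(ωC) = 15.02 Ω
Z = 152.0 − j15.02 Ω
|Z| = √(152.0² + 15.02²) = 152.7 Ω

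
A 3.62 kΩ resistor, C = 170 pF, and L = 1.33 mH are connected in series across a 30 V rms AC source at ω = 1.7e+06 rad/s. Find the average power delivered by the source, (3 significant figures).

X_L = ωL = 2260 Ω
X_C = 1/(ωC) = 3460 Ω
Net reactance X = X_L − X_C = -1200 Ω
Z = 3620 − j1200 Ω
|Z| = √(3620² + 1200²) = 3810 Ω
∠Z = arctan(-1200/3620) = -18.3°
I = V/|Z| = 7.87 mA
P = VI cos φ = 30 × 0.00787 × cos(-18.3°) = 224 mW

224 mW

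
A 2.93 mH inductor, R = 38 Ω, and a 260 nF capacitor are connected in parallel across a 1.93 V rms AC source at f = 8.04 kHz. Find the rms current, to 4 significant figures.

52.26 mA

ω = 2πf = 50520 rad/s
X_L = ωL = 148.0 Ω
X_C = 1/(ωC) = 76.14 Ω
Parallel: admittances add. Y = 1/R + 1/(jωL) + jωC
Y = (0.02632 + j0.006378) S
|Y| = 0.02708 S → |Z| = 1/|Y| = 36.93 Ω, ∠Z = −∠Y = -13.62°
I = V/|Z| = 1.93/36.93 = 52.26 mA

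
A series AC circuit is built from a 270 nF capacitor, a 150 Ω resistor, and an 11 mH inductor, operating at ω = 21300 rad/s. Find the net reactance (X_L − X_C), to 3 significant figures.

60.4 Ω

X_L = ωL = 234 Ω
X_C = 1/(ωC) = 174 Ω
X = 234 − 174 = 60.4 Ω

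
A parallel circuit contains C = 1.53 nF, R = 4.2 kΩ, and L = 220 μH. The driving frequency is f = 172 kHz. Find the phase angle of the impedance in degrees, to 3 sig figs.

84.7°

ω = 2πf = 1.081e+06 rad/s
X_L = ωL = 238 Ω
X_C = 1/(ωC) = 605 Ω
Parallel: admittances add. Y = 1/R + 1/(jωL) + jωC
Y = (0.000238 − j0.00255) S
|Y| = 0.00256 S → |Z| = 1/|Y| = 390 Ω, ∠Z = −∠Y = 84.7°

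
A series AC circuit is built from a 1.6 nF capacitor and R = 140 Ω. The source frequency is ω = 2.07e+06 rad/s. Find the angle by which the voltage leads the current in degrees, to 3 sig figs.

X_C = 1/(ωC) = 302 Ω
Z = 140 − j302 Ω
|Z| = √(140² + 302²) = 333 Ω
∠Z = arctan(-302/140) = -65.1°

-65.1°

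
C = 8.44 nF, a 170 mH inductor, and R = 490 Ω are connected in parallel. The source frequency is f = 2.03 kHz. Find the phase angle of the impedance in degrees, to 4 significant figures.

9.828°

ω = 2πf = 12750 rad/s
X_L = ωL = 2168 Ω
X_C = 1/(ωC) = 9289 Ω
Parallel: admittances add. Y = 1/R + 1/(jωL) + jωC
Y = (0.002041 − j0.0003535) S
|Y| = 0.002071 S → |Z| = 1/|Y| = 482.8 Ω, ∠Z = −∠Y = 9.828°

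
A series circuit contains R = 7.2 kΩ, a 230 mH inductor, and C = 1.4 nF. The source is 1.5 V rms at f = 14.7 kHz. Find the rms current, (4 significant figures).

97.98 μA

ω = 2πf = 92360 rad/s
X_L = ωL = 21240 Ω
X_C = 1/(ωC) = 7733 Ω
Net reactance X = X_L − X_C = 13510 Ω
Z = 7200 + j13510 Ω
|Z| = √(7200² + 13510²) = 15310 Ω
I = V/|Z| = 1.5/15310 = 97.98 μA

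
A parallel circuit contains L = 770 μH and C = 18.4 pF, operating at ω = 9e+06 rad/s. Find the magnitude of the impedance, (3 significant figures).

X_L = ωL = 6930 Ω
X_C = 1/(ωC) = 6040 Ω
Parallel: admittances add. Y = 1/(jωL) + jωC
Y = (0 + j2.13e-05) S
|Y| = 2.13e-05 S → |Z| = 1/|Y| = 46900 Ω, ∠Z = −∠Y = -90.0°

46900 Ω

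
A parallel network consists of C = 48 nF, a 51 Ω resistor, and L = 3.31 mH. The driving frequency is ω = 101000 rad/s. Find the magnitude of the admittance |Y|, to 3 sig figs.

X_L = ωL = 334 Ω
X_C = 1/(ωC) = 206 Ω
Parallel: admittances add. Y = 1/R + 1/(jωL) + jωC
Y = (0.0196 + j0.00186) S
|Y| = 0.0197 S → |Z| = 1/|Y| = 50.8 Ω, ∠Z = −∠Y = -5.41°

19.7 mS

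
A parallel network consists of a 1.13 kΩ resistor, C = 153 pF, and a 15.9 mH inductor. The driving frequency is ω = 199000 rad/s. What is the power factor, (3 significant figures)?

0.952

X_L = ωL = 3160 Ω
X_C = 1/(ωC) = 32800 Ω
Parallel: admittances add. Y = 1/R + 1/(jωL) + jωC
Y = (0.000885 − j0.000286) S
|Y| = 0.000930 S → |Z| = 1/|Y| = 1080 Ω, ∠Z = −∠Y = 17.9°
cos φ = cos(17.9°) = 0.952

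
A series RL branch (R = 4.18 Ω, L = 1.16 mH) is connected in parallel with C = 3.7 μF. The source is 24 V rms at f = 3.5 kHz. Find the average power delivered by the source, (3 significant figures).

3.60 W

ω = 2πf = 21990 rad/s
X_L = ωL = 25.5 Ω
X_C = 1/(ωC) = 12.3 Ω
Branch 1 (R+jX_L): Z₁ = 4.18 + j25.5 Ω, |Z₁| = 25.8 Ω
Branch 2 (−jX_C): Z₂ = −j12.3 Ω
Parallel: Z = Z₁Z₂/(Z₁+Z₂), |Z| = 22.9 Ω, ∠Z = -81.8°
I = V/|Z| = 1.05 A
P = VI cos φ = 24 × 1.05 × cos(-81.8°) = 3.60 W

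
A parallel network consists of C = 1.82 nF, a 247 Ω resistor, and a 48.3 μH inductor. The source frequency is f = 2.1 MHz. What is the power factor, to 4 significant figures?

ω = 2πf = 1.319e+07 rad/s
X_L = ωL = 637.3 Ω
X_C = 1/(ωC) = 41.64 Ω
Parallel: admittances add. Y = 1/R + 1/(jωL) + jωC
Y = (0.004049 + j0.02245) S
|Y| = 0.02281 S → |Z| = 1/|Y| = 43.85 Ω, ∠Z = −∠Y = -79.78°
cos φ = cos(-79.78°) = 0.1775

0.1775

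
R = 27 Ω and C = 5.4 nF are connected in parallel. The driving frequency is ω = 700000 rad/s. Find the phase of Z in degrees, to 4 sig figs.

-5.827°

X_C = 1/(ωC) = 264.6 Ω
Parallel: admittances add. Y = 1/R + jωC
Y = (0.03704 + j0.003780) S
|Y| = 0.03723 S → |Z| = 1/|Y| = 26.86 Ω, ∠Z = −∠Y = -5.827°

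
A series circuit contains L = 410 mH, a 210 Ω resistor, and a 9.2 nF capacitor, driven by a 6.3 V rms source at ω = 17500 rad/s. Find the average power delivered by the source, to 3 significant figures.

X_L = ωL = 7180 Ω
X_C = 1/(ωC) = 6210 Ω
Net reactance X = X_L − X_C = 964 Ω
Z = 210 + j964 Ω
|Z| = √(210² + 964²) = 986 Ω
∠Z = arctan(964/210) = 77.7°
I = V/|Z| = 6.39 mA
P = VI cos φ = 6.3 × 0.00639 × cos(77.7°) = 8.57 mW

8.57 mW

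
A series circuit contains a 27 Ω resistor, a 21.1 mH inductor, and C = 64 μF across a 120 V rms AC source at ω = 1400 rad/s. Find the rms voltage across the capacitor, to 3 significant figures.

X_L = ωL = 29.5 Ω
X_C = 1/(ωC) = 11.2 Ω
Net reactance X = X_L − X_C = 18.4 Ω
Z = 27.0 + j18.4 Ω
|Z| = √(27.0² + 18.4²) = 32.7 Ω
I = V/|Z| = 3.67 A
V_C = I·|Z_C| = 3.67 × 11.2 = 41.0 V

41.0 V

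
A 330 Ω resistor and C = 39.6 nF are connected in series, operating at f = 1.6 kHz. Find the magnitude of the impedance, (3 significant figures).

ω = 2πf = 10050 rad/s
X_C = 1/(ωC) = 2510 Ω
Z = 330 − j2510 Ω
|Z| = √(330² + 2510²) = 2530 Ω

2530 Ω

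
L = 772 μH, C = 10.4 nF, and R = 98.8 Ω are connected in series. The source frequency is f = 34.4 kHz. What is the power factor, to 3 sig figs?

ω = 2πf = 216100 rad/s
X_L = ωL = 167 Ω
X_C = 1/(ωC) = 445 Ω
Net reactance X = X_L − X_C = -278 Ω
Z = 98.8 − j278 Ω
|Z| = √(98.8² + 278²) = 295 Ω
∠Z = arctan(-278/98.8) = -70.4°
cos φ = cos(-70.4°) = 0.335

0.335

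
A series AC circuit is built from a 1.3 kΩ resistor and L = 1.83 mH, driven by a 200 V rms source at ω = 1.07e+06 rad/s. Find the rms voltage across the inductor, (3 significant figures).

X_L = ωL = 1960 Ω
Z = 1300 + j1960 Ω
|Z| = √(1300² + 1960²) = 2350 Ω
I = V/|Z| = 85.1 mA
V_L = I·|Z_L| = 0.0851 × 1960 = 167 V

167 V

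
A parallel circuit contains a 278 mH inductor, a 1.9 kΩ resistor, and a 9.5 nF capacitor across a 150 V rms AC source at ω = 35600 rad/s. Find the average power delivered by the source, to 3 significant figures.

X_L = ωL = 9900 Ω
X_C = 1/(ωC) = 2960 Ω
Parallel: admittances add. Y = 1/R + 1/(jωL) + jωC
Y = (0.000526 + j0.000237) S
|Y| = 0.000577 S → |Z| = 1/|Y| = 1730 Ω, ∠Z = −∠Y = -24.3°
I = V/|Z| = 86.6 mA
P = VI cos φ = 150 × 0.0866 × cos(-24.3°) = 11.8 W

11.8 W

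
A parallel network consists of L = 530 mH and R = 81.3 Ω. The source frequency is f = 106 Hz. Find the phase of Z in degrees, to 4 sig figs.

12.97°

ω = 2πf = 666.0 rad/s
X_L = ωL = 353.0 Ω
Parallel: admittances add. Y = 1/R + 1/(jωL)
Y = (0.01230 − j0.002833) S
|Y| = 0.01262 S → |Z| = 1/|Y| = 79.23 Ω, ∠Z = −∠Y = 12.97°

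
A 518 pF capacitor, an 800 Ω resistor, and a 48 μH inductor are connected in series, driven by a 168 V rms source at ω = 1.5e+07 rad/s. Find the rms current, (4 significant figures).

X_L = ωL = 720.0 Ω
X_C = 1/(ωC) = 128.7 Ω
Net reactance X = X_L − X_C = 591.3 Ω
Z = 800.0 + j591.3 Ω
|Z| = √(800.0² + 591.3²) = 994.8 Ω
I = V/|Z| = 168/994.8 = 168.9 mA

168.9 mA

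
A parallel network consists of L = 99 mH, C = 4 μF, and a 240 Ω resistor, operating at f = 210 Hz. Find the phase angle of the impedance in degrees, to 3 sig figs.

29.7°

ω = 2πf = 1319 rad/s
X_L = ωL = 131 Ω
X_C = 1/(ωC) = 189 Ω
Parallel: admittances add. Y = 1/R + 1/(jωL) + jωC
Y = (0.00417 − j0.00238) S
|Y| = 0.00480 S → |Z| = 1/|Y| = 208 Ω, ∠Z = −∠Y = 29.7°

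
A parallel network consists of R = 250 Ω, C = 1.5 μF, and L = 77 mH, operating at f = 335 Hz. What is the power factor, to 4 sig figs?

0.7988

ω = 2πf = 2105 rad/s
X_L = ωL = 162.1 Ω
X_C = 1/(ωC) = 316.7 Ω
Parallel: admittances add. Y = 1/R + 1/(jωL) + jωC
Y = (0.004000 − j0.003013) S
|Y| = 0.005008 S → |Z| = 1/|Y| = 199.7 Ω, ∠Z = −∠Y = 36.99°
cos φ = cos(36.99°) = 0.7988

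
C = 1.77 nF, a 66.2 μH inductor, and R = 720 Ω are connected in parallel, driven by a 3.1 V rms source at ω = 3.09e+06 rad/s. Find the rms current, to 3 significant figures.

4.67 mA

X_L = ωL = 205 Ω
X_C = 1/(ωC) = 183 Ω
Parallel: admittances add. Y = 1/R + 1/(jωL) + jωC
Y = (0.00139 + j0.000581) S
|Y| = 0.00151 S → |Z| = 1/|Y| = 664 Ω, ∠Z = −∠Y = -22.7°
I = V/|Z| = 3.1/664 = 4.67 mA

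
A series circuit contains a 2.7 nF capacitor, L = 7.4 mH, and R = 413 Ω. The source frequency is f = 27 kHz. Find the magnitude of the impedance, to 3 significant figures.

1020 Ω

ω = 2πf = 169600 rad/s
X_L = ωL = 1260 Ω
X_C = 1/(ωC) = 2180 Ω
Net reactance X = X_L − X_C = -928 Ω
Z = 413 − j928 Ω
|Z| = √(413² + 928²) = 1020 Ω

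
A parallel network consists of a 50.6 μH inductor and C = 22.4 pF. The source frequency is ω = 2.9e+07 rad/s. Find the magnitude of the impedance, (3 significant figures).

X_L = ωL = 1470 Ω
X_C = 1/(ωC) = 1540 Ω
Parallel: admittances add. Y = 1/(jωL) + jωC
Y = (0 − j3.19e-05) S
|Y| = 3.19e-05 S → |Z| = 1/|Y| = 31400 Ω, ∠Z = −∠Y = 90.0°

31400 Ω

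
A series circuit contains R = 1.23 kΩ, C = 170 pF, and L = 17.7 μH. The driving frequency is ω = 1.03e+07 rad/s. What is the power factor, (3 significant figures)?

X_L = ωL = 182 Ω
X_C = 1/(ωC) = 571 Ω
Net reactance X = X_L − X_C = -389 Ω
Z = 1230 − j389 Ω
|Z| = √(1230² + 389²) = 1290 Ω
∠Z = arctan(-389/1230) = -17.5°
cos φ = cos(-17.5°) = 0.954

0.954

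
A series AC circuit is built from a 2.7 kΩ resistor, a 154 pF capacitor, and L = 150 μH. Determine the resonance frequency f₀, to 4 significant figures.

ω₀ = 1/√(LC) = 1/√(0.00015 × 1.54e-10) = 6.58e+06 rad/s
f₀ = ω₀/(2π) = 1.047 MHz

1.047 MHz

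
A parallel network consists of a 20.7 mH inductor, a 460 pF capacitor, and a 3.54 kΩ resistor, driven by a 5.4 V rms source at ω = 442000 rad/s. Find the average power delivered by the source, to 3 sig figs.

8.24 mW

X_L = ωL = 9150 Ω
X_C = 1/(ωC) = 4920 Ω
Parallel: admittances add. Y = 1/R + 1/(jωL) + jωC
Y = (0.000282 + j9.4e-05) S
|Y| = 0.000298 S → |Z| = 1/|Y| = 3360 Ω, ∠Z = −∠Y = -18.4°
I = V/|Z| = 1.61 mA
P = VI cos φ = 5.4 × 0.00161 × cos(-18.4°) = 8.24 mW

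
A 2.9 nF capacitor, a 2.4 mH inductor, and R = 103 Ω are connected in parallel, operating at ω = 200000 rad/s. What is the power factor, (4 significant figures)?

X_L = ωL = 480.0 Ω
X_C = 1/(ωC) = 1724 Ω
Parallel: admittances add. Y = 1/R + 1/(jωL) + jωC
Y = (0.009709 − j0.001503) S
|Y| = 0.009824 S → |Z| = 1/|Y| = 101.8 Ω, ∠Z = −∠Y = 8.802°
cos φ = cos(8.802°) = 0.9882

0.9882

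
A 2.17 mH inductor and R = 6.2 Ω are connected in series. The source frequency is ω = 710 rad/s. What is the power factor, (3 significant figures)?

X_L = ωL = 1.54 Ω
Z = 6.20 + j1.54 Ω
|Z| = √(6.20² + 1.54²) = 6.39 Ω
∠Z = arctan(1.54/6.20) = 14.0°
cos φ = cos(14.0°) = 0.970

0.970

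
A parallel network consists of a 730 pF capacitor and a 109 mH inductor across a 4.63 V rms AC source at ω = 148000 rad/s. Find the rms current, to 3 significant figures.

213 μA

X_L = ωL = 16100 Ω
X_C = 1/(ωC) = 9260 Ω
Parallel: admittances add. Y = 1/(jωL) + jωC
Y = (0 + j4.61e-05) S
|Y| = 4.61e-05 S → |Z| = 1/|Y| = 21700 Ω, ∠Z = −∠Y = -90.0°
I = V/|Z| = 4.63/21700 = 213 μA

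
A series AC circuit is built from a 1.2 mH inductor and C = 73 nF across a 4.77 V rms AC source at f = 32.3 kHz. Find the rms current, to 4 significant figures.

ω = 2πf = 202900 rad/s
X_L = ωL = 243.5 Ω
X_C = 1/(ωC) = 67.50 Ω
Net reactance X = X_L − X_C = 176.0 Ω
Z = j176.0 Ω
|Z| = √(0² + 176.0²) = 176.0 Ω
I = V/|Z| = 4.77/176.0 = 27.10 mA

27.10 mA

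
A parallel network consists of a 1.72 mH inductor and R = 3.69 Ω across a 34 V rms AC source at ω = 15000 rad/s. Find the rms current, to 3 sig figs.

X_L = ωL = 25.8 Ω
Parallel: admittances add. Y = 1/R + 1/(jωL)
Y = (0.271 − j0.0388) S
|Y| = 0.274 S → |Z| = 1/|Y| = 3.65 Ω, ∠Z = −∠Y = 8.14°
I = V/|Z| = 34/3.65 = 9.31 A

9.31 A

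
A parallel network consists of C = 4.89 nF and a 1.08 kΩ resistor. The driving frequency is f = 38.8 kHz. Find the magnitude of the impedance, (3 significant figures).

ω = 2πf = 243800 rad/s
X_C = 1/(ωC) = 839 Ω
Parallel: admittances add. Y = 1/R + jωC
Y = (0.000926 + j0.00119) S
|Y| = 0.00151 S → |Z| = 1/|Y| = 662 Ω, ∠Z = −∠Y = -52.2°

662 Ω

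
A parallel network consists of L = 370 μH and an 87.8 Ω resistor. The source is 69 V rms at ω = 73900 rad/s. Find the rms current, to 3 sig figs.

2.64 A

X_L = ωL = 27.3 Ω
Parallel: admittances add. Y = 1/R + 1/(jωL)
Y = (0.0114 − j0.0366) S
|Y| = 0.0383 S → |Z| = 1/|Y| = 26.1 Ω, ∠Z = −∠Y = 72.7°
I = V/|Z| = 69/26.1 = 2.64 A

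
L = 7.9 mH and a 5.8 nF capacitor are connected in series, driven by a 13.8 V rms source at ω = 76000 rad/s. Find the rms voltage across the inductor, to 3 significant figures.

X_L = ωL = 600 Ω
X_C = 1/(ωC) = 2270 Ω
Net reactance X = X_L − X_C = -1670 Ω
Z = − j1670 Ω
|Z| = √(0² + 1670²) = 1670 Ω
I = V/|Z| = 8.27 mA
V_L = I·|Z_L| = 0.00827 × 600 = 4.97 V

4.97 V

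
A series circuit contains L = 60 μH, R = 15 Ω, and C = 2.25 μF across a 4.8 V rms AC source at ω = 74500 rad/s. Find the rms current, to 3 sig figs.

318 mA

X_L = ωL = 4.47 Ω
X_C = 1/(ωC) = 5.97 Ω
Net reactance X = X_L − X_C = -1.50 Ω
Z = 15.0 − j1.50 Ω
|Z| = √(15.0² + 1.50²) = 15.1 Ω
I = V/|Z| = 4.8/15.1 = 318 mA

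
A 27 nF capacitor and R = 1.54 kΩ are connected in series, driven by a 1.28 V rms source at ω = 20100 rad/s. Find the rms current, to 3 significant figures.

533 μA

X_C = 1/(ωC) = 1840 Ω
Z = 1540 − j1840 Ω
|Z| = √(1540² + 1840²) = 2400 Ω
I = V/|Z| = 1.28/2400 = 533 μA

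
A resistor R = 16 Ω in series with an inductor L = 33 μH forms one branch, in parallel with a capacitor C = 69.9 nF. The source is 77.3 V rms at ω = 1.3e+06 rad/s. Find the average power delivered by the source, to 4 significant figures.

X_L = ωL = 42.90 Ω
X_C = 1/(ωC) = 11.00 Ω
Branch 1 (R+jX_L): Z₁ = 16.00 + j42.90 Ω, |Z₁| = 45.79 Ω
Branch 2 (−jX_C): Z₂ = −j11.00 Ω
Parallel: Z = Z₁Z₂/(Z₁+Z₂), |Z| = 14.12 Ω, ∠Z = -83.81°
I = V/|Z| = 5.474 A
P = VI cos φ = 77.3 × 5.474 × cos(-83.81°) = 45.60 W

45.60 W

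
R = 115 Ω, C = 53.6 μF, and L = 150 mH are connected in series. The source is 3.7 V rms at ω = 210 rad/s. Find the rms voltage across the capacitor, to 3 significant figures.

X_L = ωL = 31.5 Ω
X_C = 1/(ωC) = 88.8 Ω
Net reactance X = X_L − X_C = -57.3 Ω
Z = 115 − j57.3 Ω
|Z| = √(115² + 57.3²) = 129 Ω
I = V/|Z| = 28.8 mA
V_C = I·|Z_C| = 0.0288 × 88.8 = 2.56 V

2.56 V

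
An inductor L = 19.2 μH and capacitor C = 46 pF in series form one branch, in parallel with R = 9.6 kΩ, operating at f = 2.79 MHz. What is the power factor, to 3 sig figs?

ω = 2πf = 1.753e+07 rad/s
X_L = ωL = 337 Ω
X_C = 1/(ωC) = 1240 Ω
Branch 1: Z₁ = R = 9600 Ω
Branch 2 (series LC): Z₂ = j(X_L − X_C) = −j904 Ω
Parallel: Z = Z₁Z₂/(Z₁+Z₂), |Z| = 900 Ω, ∠Z = -84.6°
cos φ = cos(-84.6°) = 0.0937

0.0937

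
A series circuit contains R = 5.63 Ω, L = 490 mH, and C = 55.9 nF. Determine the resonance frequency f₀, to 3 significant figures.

ω₀ = 1/√(LC) = 1/√(0.49 × 5.59e-08) = 6042 rad/s
f₀ = ω₀/(2π) = 962 Hz

962 Hz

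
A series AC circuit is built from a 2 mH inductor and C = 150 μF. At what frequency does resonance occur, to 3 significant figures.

291 Hz

ω₀ = 1/√(LC) = 1/√(0.002 × 0.00015) = 1826 rad/s
f₀ = ω₀/(2π) = 291 Hz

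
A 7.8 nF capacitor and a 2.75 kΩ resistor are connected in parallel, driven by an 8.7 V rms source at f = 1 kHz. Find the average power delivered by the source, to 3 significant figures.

ω = 2πf = 6283 rad/s
X_C = 1/(ωC) = 20400 Ω
Parallel: admittances add. Y = 1/R + jωC
Y = (0.000364 + j4.9e-05) S
|Y| = 0.000367 S → |Z| = 1/|Y| = 2730 Ω, ∠Z = −∠Y = -7.68°
I = V/|Z| = 3.19 mA
P = VI cos φ = 8.7 × 0.00319 × cos(-7.68°) = 27.5 mW

27.5 mW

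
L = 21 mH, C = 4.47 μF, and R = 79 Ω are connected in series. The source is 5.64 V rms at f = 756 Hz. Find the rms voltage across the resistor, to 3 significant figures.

4.69 V

ω = 2πf = 4750 rad/s
X_L = ωL = 99.8 Ω
X_C = 1/(ωC) = 47.1 Ω
Net reactance X = X_L − X_C = 52.7 Ω
Z = 79.0 + j52.7 Ω
|Z| = √(79.0² + 52.7²) = 94.9 Ω
I = V/|Z| = 59.4 mA
V_R = I·|Z_R| = 0.0594 × 79.0 = 4.69 V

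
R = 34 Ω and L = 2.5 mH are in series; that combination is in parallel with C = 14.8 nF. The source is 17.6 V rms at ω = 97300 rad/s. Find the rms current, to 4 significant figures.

46.69 mA

X_L = ωL = 243.2 Ω
X_C = 1/(ωC) = 694.4 Ω
Branch 1 (R+jX_L): Z₁ = 34.00 + j243.2 Ω, |Z₁| = 245.6 Ω
Branch 2 (−jX_C): Z₂ = −j694.4 Ω
Parallel: Z = Z₁Z₂/(Z₁+Z₂), |Z| = 377.0 Ω, ∠Z = 77.73°
I = V/|Z| = 17.6/377.0 = 46.69 mA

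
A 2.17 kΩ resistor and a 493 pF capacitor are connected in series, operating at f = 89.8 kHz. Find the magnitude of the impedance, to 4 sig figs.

ω = 2πf = 564200 rad/s
X_C = 1/(ωC) = 3595 Ω
Z = 2170 − j3595 Ω
|Z| = √(2170² + 3595²) = 4199 Ω

4199 Ω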